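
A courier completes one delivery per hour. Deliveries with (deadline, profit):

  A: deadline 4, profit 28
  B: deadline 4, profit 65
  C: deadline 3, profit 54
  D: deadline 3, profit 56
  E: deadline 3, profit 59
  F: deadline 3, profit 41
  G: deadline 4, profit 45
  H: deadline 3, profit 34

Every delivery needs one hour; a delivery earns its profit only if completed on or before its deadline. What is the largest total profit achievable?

234

Profit order: B=65 E=59 D=56 C=54 G=45 F=41 H=34 A=28
Assign: B→slot 4, E→slot 3, D→slot 2, C→slot 1, G skipped, F skipped, H skipped, A skipped.
Slots: [1:C] [2:D] [3:E] [4:B]
Profit = 54 + 56 + 59 + 65 = 234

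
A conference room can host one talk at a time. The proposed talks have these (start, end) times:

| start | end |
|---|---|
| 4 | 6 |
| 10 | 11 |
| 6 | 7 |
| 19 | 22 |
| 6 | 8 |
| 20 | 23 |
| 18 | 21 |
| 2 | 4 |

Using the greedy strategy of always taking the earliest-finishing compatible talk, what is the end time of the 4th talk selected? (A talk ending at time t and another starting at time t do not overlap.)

11

Order by finish time; keep every interval that doesn't clash with the previous kept one.
Sorted by end: (2,4)  (4,6)  (6,7)  (6,8)  (10,11)  (18,21)  (19,22)  (20,23)
take (2,4); take (4,6); take (6,7); take (10,11); take (18,21).
Selected: (2,4) (4,6) (6,7) (10,11) (18,21)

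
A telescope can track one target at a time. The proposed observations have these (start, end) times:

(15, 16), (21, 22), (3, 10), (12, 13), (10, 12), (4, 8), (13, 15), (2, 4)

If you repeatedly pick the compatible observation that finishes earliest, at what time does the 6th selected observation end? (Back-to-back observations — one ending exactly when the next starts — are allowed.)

16

Order by finish time; keep every interval that doesn't clash with the previous kept one.
By end time: (2,4), (4,8), (3,10), (10,12), (12,13), (13,15), (15,16), (21,22).
Pick (2,4); next start ≥ 4 → (4,8); next start ≥ 8 → (10,12); next start ≥ 12 → (12,13); next start ≥ 13 → (13,15); next start ≥ 15 → (15,16); next start ≥ 16 → (21,22).
Selected: (2,4) (4,8) (10,12) (12,13) (13,15) (15,16) (21,22)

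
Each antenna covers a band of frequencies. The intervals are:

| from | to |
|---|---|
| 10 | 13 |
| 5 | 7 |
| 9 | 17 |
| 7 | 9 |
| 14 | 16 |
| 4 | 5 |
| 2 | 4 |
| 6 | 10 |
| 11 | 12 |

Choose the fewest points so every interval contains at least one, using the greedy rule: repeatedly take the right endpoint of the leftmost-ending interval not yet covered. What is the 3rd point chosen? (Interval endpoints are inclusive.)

12

Process intervals by earliest right end; each time one isn't hit yet, stab at its right endpoint.
Sorted: [2,4] [4,5] [5,7] [7,9] [6,10] [11,12] [10,13] [14,16] [9,17]
{[2,4],[4,5]} hit by 4; {[5,7],[7,9],[6,10]} hit by 7; {[11,12],[10,13]} hit by 12; {[14,16],[9,17]} hit by 16.
Points: 4, 7, 12, 16 (4 total).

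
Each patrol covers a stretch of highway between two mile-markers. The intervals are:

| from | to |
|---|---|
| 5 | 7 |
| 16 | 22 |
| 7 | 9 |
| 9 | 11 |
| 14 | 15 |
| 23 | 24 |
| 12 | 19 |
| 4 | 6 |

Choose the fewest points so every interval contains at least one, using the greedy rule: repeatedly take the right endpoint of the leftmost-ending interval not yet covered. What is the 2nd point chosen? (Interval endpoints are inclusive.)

9

By right end: [4,6]  [5,7]  [7,9]  [9,11]  [14,15]  [12,19]  [16,22]  [23,24]
[4,6] uncovered → point at 6; [7,9] uncovered → point at 9; [14,15] uncovered → point at 15; [16,22] uncovered → point at 22; [23,24] uncovered → point at 24.
Points: 6, 9, 15, 22, 24 (5 total).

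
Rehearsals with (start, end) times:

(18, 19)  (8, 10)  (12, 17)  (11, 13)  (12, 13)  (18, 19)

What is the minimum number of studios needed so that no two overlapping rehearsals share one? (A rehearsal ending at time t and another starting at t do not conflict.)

Events (time:±→running): 8:+→1 10:-→0 11:+→1 12:+→2 12:+→3 … peak 3.

3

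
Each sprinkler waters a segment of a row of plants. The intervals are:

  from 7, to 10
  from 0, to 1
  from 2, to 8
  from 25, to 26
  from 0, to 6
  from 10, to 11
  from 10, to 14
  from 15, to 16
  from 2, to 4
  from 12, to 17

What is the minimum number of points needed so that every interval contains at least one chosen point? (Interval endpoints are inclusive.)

5

Sorted: [0,1] [2,4] [0,6] [2,8] [7,10] [10,11] [10,14] [15,16] [12,17] [25,26]
{[0,1]} hit by 1; {[2,4],[0,6],[2,8]} hit by 4; {[7,10],[10,11],[10,14]} hit by 10; {[15,16],[12,17]} hit by 16; {[25,26]} hit by 26.
Points: 1, 4, 10, 16, 26 (5 total).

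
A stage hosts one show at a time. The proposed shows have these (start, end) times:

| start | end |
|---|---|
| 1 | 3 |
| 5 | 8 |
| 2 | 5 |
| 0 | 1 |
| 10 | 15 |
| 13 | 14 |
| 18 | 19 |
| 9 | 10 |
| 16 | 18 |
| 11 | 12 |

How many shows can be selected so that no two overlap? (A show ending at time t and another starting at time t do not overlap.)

8

Greedy by earliest finish: after sorting by end time, pick each interval compatible with the last pick.
By end time: (0,1), (1,3), (2,5), (5,8), (9,10), (11,12), (13,14), (10,15), (16,18), (18,19).
Pick (0,1); next start ≥ 1 → (1,3); next start ≥ 3 → (5,8); next start ≥ 8 → (9,10); next start ≥ 10 → (11,12); next start ≥ 12 → (13,14); next start ≥ 14 → (16,18); next start ≥ 18 → (18,19).
Selected 8 shows.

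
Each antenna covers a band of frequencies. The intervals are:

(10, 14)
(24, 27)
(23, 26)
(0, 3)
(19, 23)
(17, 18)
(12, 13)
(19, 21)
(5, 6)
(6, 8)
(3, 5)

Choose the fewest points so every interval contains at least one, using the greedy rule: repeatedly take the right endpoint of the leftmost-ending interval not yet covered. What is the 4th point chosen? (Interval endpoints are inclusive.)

18

Sort by right endpoint; whenever an interval is uncovered, place a point at its right end.
By right end: [0,3]  [3,5]  [5,6]  [6,8]  [12,13]  [10,14]  [17,18]  [19,21]  [19,23]  [23,26]  [24,27]
[0,3] uncovered → point at 3; [5,6] uncovered → point at 6; [12,13] uncovered → point at 13; [17,18] uncovered → point at 18; [19,21] uncovered → point at 21; [23,26] uncovered → point at 26.
Points: 3, 6, 13, 18, 21, 26 (6 total).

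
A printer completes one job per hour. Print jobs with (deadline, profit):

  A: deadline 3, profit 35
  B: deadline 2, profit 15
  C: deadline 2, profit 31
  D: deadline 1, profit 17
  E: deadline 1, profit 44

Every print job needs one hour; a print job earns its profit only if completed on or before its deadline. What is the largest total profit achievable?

110

Sort by profit descending; place each in the latest free slot ≤ its deadline.
By profit: E(d1,44), A(d3,35), C(d2,31), D(d1,17), B(d2,15)
E→slot 1; A→slot 3; C→slot 2; D skipped; B skipped.
Profit = 44 + 31 + 35 = 110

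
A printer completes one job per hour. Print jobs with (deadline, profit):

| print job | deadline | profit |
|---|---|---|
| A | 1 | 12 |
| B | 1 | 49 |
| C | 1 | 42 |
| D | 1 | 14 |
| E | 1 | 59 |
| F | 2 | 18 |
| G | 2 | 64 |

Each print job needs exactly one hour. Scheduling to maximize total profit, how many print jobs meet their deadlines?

2

Take jobs in profit order; each goes to the latest open slot no later than its deadline.
Profit order: G=64 E=59 B=49 C=42 F=18 D=14 A=12
Assign: G→slot 2, E→slot 1, B skipped, C skipped, F skipped, D skipped, A skipped.
Slots: [1:E] [2:G]
2 of 7 scheduled.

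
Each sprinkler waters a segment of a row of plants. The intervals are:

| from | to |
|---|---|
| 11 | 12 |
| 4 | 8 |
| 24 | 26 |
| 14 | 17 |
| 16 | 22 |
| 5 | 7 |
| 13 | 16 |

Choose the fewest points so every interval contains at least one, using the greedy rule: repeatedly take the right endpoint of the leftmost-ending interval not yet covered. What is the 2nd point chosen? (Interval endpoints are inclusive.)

Sort by right endpoint; whenever an interval is uncovered, place a point at its right end.
Sorted: [5,7] [4,8] [11,12] [13,16] [14,17] [16,22] [24,26]
{[5,7],[4,8]} hit by 7; {[11,12]} hit by 12; {[13,16],[14,17],[16,22]} hit by 16; {[24,26]} hit by 26.
Points: 7, 12, 16, 26 (4 total).

12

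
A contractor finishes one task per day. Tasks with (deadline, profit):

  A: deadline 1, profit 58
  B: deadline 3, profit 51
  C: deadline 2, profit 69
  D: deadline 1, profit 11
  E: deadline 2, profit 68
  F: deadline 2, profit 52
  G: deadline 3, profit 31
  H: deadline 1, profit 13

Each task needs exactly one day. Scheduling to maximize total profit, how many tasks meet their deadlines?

3

Sort by profit descending; place each in the latest free slot ≤ its deadline.
Profit order: C=69 E=68 A=58 F=52 B=51 G=31 H=13 D=11
Assign: C→slot 2, E→slot 1, A skipped, F skipped, B→slot 3, G skipped, H skipped, D skipped.
Slots: [1:E] [2:C] [3:B]
3 of 8 scheduled.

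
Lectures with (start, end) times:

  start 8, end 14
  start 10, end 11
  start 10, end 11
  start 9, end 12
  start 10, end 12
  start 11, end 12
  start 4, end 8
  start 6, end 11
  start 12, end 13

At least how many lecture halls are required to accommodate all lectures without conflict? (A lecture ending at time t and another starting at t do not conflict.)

6

starts: [4, 6, 8, 9, 10, 10, 10, 11, 12]
ends:   [8, 11, 11, 11, 12, 12, 12, 13, 14]
s4→1 s6→2 e8→1 s8→2 s9→3 s10→4 s10→5 s10→6  — peak 6.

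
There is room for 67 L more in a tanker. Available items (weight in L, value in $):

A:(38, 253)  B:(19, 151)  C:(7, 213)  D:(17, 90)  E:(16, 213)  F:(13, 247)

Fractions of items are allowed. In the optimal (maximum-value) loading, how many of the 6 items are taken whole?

4

Sort by value per unit weight and fill in that order.
Order: C (213/7=30.43) > F (247/13=19.00) > E (213/16=13.31) > B (151/19=7.95) > A (253/38=6.66) > D (90/17=5.29)
Fill: take C (7 @ 213) → take F (13 @ 247) → take E (16 @ 213) → take B (19 @ 151) → take 12/38 of A → 79.89; 67/67 used.
4 item(s) taken whole; one partial (take 12/38 of A).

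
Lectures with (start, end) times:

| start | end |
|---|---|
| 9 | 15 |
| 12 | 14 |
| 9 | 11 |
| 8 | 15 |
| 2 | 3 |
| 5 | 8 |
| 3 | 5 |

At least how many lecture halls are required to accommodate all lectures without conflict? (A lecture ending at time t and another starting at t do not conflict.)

3

starts: [2, 3, 5, 8, 9, 9, 12]
ends:   [3, 5, 8, 11, 14, 15, 15]
s2→1 e3→0 s3→1 e5→0 s5→1 e8→0 s8→1 s9→2 s9→3  — peak 3.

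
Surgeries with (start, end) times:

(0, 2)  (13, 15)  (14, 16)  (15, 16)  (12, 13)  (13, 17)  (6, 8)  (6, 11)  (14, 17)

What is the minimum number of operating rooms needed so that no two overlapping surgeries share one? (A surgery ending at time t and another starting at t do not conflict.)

starts: [0, 6, 6, 12, 13, 13, 14, 14, 15]
ends:   [2, 8, 11, 13, 15, 16, 16, 17, 17]
s0→1 e2→0 s6→1 s6→2 e8→1 e11→0 s12→1 e13→0 s13→1 s13→2 s14→3 s14→4  — peak 4.

4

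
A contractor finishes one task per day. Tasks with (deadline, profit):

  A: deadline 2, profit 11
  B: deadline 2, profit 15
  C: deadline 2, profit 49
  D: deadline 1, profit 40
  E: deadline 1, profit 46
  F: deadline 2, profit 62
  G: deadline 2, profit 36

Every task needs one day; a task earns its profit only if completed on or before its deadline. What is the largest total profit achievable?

111

By profit: F(d2,62), C(d2,49), E(d1,46), D(d1,40), G(d2,36), B(d2,15), A(d2,11)
F→slot 2; C→slot 1; E skipped; D skipped; G skipped; B skipped; A skipped.
Profit = 49 + 62 = 111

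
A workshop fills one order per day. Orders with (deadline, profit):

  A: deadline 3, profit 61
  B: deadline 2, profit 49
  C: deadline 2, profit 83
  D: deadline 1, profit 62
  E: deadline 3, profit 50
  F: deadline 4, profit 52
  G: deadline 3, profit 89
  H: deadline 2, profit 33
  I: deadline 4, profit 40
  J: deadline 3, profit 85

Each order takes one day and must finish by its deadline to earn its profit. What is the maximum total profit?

309

Profit order: G=89 J=85 C=83 D=62 A=61 F=52 E=50 B=49 I=40 H=33
Assign: G→slot 3, J→slot 2, C→slot 1, D skipped, A skipped, F→slot 4, E skipped, B skipped, I skipped, H skipped.
Slots: [1:C] [2:J] [3:G] [4:F]
Profit = 83 + 85 + 89 + 52 = 309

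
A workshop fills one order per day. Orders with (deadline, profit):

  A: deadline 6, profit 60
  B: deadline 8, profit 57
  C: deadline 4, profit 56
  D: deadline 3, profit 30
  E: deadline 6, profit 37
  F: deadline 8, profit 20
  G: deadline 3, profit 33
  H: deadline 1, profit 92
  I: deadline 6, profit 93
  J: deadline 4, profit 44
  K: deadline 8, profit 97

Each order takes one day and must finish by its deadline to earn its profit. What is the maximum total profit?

Sort by profit descending; place each in the latest free slot ≤ its deadline.
Profit order: K=97 I=93 H=92 A=60 B=57 C=56 J=44 E=37 G=33 D=30 F=20
Assign: K→slot 8, I→slot 6, H→slot 1, A→slot 5, B→slot 7, C→slot 4, J→slot 3, E→slot 2, G skipped, D skipped, F skipped.
Slots: [1:H] [2:E] [3:J] [4:C] [5:A] [6:I] [7:B] [8:K]
Profit = 92 + 37 + 44 + 56 + 60 + 93 + 57 + 97 = 536

536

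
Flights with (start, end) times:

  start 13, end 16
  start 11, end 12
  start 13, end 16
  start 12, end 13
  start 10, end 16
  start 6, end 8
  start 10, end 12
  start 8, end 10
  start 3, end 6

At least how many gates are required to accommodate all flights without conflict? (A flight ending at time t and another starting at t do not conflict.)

3

Events (time:±→running): 3:+→1 6:-→0 6:+→1 8:-→0 8:+→1 10:-→0 10:+→1 10:+→2 11:+→3 … peak 3.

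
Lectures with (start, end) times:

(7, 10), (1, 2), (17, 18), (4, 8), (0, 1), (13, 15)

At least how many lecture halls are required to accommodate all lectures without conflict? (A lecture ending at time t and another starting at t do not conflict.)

2

Count concurrent intervals with a sweep; the peak is the room count.
Events (time:±→running): 0:+→1 1:-→0 1:+→1 2:-→0 4:+→1 7:+→2 … peak 2.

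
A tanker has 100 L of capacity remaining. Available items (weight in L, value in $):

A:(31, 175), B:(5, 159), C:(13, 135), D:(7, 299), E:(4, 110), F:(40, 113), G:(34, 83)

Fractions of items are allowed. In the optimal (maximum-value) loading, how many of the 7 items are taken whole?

6

Ratios (sorted): D 42.71, B 31.80, E 27.50, C 10.38, A 5.65, F 2.83, G 2.44
take D (7 @ 299); take B (5 @ 159); take E (4 @ 110); take C (13 @ 135); take A (31 @ 175); take F (40 @ 113). Capacity used 100/100.
6 item(s) taken whole.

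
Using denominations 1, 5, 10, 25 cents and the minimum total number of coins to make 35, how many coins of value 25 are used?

1

Greedy: take as many of the largest coin as possible, then repeat with the remainder.
35 = 1×25 + 1×10
Count of 25: 1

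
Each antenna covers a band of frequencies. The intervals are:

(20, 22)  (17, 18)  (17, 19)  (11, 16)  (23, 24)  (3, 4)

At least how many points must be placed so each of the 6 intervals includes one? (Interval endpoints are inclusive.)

Sort by right endpoint; whenever an interval is uncovered, place a point at its right end.
By right end: [3,4]  [11,16]  [17,18]  [17,19]  [20,22]  [23,24]
[3,4] uncovered → point at 4; [11,16] uncovered → point at 16; [17,18] uncovered → point at 18; [20,22] uncovered → point at 22; [23,24] uncovered → point at 24.
Points: 4, 16, 18, 22, 24 (5 total).

5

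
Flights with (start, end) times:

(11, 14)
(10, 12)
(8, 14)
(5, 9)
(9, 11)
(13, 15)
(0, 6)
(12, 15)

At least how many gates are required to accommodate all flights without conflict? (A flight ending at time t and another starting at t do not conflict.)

The answer is the maximum number of intervals overlapping at any instant.
Events (time:±→running): 0:+→1 5:+→2 6:-→1 8:+→2 9:-→1 9:+→2 10:+→3 11:-→2 11:+→3 12:-→2 12:+→3 13:+→4 … peak 4.

4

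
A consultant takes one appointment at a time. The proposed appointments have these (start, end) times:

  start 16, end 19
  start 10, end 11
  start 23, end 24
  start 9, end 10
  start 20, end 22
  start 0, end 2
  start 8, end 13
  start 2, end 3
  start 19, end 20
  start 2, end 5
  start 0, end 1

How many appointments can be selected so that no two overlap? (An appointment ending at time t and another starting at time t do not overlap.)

Sorted by end: (0,1)  (0,2)  (2,3)  (2,5)  (9,10)  (10,11)  (8,13)  (16,19)  (19,20)  (20,22)  (23,24)
take (0,1); take (2,3); take (9,10); take (10,11); take (16,19); take (19,20); take (20,22); take (23,24).
Selected 8 appointments.

8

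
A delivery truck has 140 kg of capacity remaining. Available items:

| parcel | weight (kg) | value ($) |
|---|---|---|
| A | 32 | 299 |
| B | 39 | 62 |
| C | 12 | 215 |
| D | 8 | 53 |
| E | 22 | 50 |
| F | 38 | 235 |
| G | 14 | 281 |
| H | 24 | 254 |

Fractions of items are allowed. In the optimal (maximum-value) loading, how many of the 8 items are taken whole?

6

Ratios (sorted): G 20.07, C 17.92, H 10.58, A 9.34, D 6.62, F 6.18, E 2.27, B 1.59
take G (14 @ 281); take C (12 @ 215); take H (24 @ 254); take A (32 @ 299); take D (8 @ 53); take F (38 @ 235); take 12/22 of E → 27.27. Capacity used 140/140.
6 item(s) taken whole; one partial (take 12/22 of E).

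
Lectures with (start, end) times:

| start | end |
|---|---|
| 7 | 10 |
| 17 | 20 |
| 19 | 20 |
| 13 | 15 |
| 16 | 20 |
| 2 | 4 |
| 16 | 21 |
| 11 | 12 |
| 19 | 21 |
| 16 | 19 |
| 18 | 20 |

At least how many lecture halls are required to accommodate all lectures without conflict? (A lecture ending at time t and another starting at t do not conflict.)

6

Count concurrent intervals with a sweep; the peak is the room count.
Events (time:±→running): 2:+→1 4:-→0 7:+→1 10:-→0 11:+→1 12:-→0 13:+→1 15:-→0 16:+→1 16:+→2 16:+→3 17:+→4 18:+→5 19:-→4 19:+→5 19:+→6 … peak 6.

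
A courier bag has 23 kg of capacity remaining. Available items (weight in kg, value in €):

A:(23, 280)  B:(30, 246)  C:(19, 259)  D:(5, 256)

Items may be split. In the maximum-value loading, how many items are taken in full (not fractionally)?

1

Ratios (sorted): D 51.20, C 13.63, A 12.17, B 8.20
take D (5 @ 256); take 18/19 of C → 245.37. Capacity used 23/23.
1 item(s) taken whole; one partial (take 18/19 of C).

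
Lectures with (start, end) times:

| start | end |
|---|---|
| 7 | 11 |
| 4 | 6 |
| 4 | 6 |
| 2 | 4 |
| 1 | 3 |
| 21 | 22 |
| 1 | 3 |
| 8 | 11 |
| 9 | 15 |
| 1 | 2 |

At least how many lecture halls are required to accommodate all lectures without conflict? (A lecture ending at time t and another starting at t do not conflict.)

Count concurrent intervals with a sweep; the peak is the room count.
starts: [1, 1, 1, 2, 4, 4, 7, 8, 9, 21]
ends:   [2, 3, 3, 4, 6, 6, 11, 11, 15, 22]
s1→1 s1→2 s1→3  — peak 3.

3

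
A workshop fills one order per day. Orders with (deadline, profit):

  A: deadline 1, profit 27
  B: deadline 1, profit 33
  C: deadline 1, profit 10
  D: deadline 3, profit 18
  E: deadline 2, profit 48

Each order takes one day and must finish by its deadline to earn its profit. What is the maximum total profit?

99

Profit order: E=48 B=33 A=27 D=18 C=10
Assign: E→slot 2, B→slot 1, A skipped, D→slot 3, C skipped.
Slots: [1:B] [2:E] [3:D]
Profit = 33 + 48 + 18 = 99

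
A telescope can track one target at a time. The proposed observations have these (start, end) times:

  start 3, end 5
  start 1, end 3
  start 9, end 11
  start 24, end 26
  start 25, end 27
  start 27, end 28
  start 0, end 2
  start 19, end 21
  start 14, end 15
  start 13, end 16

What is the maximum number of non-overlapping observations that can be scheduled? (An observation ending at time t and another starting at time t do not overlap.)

7

Sort by end time and greedily take each interval whose start is ≥ the last chosen end.
By end time: (0,2), (1,3), (3,5), (9,11), (14,15), (13,16), (19,21), (24,26), (25,27), (27,28).
Pick (0,2); next start ≥ 2 → (3,5); next start ≥ 5 → (9,11); next start ≥ 11 → (14,15); next start ≥ 15 → (19,21); next start ≥ 21 → (24,26); next start ≥ 26 → (27,28).
Selected 7 observations.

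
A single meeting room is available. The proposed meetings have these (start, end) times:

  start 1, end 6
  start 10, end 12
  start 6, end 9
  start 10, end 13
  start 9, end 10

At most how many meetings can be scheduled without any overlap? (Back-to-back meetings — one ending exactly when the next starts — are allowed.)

Sort by end time and greedily take each interval whose start is ≥ the last chosen end.
Sorted by end: (1,6)  (6,9)  (9,10)  (10,12)  (10,13)
take (1,6); take (6,9); take (9,10); take (10,12).
Selected 4 meetings.

4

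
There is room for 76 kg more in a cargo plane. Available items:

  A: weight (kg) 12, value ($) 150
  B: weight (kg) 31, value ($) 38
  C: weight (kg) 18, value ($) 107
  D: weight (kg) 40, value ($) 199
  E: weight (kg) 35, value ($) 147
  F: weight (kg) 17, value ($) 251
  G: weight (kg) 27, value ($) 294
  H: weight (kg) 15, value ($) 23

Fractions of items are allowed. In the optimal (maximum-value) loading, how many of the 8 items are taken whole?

Order: F (251/17=14.76) > A (150/12=12.50) > G (294/27=10.89) > C (107/18=5.94) > D (199/40=4.97) > E (147/35=4.20) > H (23/15=1.53) > B (38/31=1.23)
Fill: take F (17 @ 251) → take A (12 @ 150) → take G (27 @ 294) → take C (18 @ 107) → take 2/40 of D → 9.95; 76/76 used.
4 item(s) taken whole; one partial (take 2/40 of D).

4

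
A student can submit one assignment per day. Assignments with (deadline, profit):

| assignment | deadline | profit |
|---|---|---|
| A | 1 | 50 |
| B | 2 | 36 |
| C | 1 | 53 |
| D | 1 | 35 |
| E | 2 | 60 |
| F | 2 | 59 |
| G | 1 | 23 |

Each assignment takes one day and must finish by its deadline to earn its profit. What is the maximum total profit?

119

Sort by profit descending; place each in the latest free slot ≤ its deadline.
By profit: E(d2,60), F(d2,59), C(d1,53), A(d1,50), B(d2,36), D(d1,35), G(d1,23)
E→slot 2; F→slot 1; C skipped; A skipped; B skipped; D skipped; G skipped.
Profit = 59 + 60 = 119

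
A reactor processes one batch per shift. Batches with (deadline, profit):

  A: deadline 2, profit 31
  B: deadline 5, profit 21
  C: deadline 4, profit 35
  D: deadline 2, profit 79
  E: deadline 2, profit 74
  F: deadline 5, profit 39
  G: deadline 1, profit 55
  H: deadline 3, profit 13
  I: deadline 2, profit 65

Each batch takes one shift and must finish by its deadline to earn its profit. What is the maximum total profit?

248

Take jobs in profit order; each goes to the latest open slot no later than its deadline.
By profit: D(d2,79), E(d2,74), I(d2,65), G(d1,55), F(d5,39), C(d4,35), A(d2,31), B(d5,21), H(d3,13)
D→slot 2; E→slot 1; I skipped; G skipped; F→slot 5; C→slot 4; A skipped; B→slot 3; H skipped.
Profit = 74 + 79 + 21 + 35 + 39 = 248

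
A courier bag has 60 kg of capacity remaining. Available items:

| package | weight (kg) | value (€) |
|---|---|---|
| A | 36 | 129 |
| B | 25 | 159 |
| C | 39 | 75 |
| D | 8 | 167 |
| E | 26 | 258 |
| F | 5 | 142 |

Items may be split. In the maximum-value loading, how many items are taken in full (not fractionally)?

3

Order: F (142/5=28.40) > D (167/8=20.88) > E (258/26=9.92) > B (159/25=6.36) > A (129/36=3.58) > C (75/39=1.92)
Fill: take F (5 @ 142) → take D (8 @ 167) → take E (26 @ 258) → take 21/25 of B → 133.56; 60/60 used.
3 item(s) taken whole; one partial (take 21/25 of B).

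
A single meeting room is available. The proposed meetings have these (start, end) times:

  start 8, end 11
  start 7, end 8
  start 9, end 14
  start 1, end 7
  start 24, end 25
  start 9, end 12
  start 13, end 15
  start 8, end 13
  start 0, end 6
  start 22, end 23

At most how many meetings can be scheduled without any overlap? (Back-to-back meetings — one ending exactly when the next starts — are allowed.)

6

Order by finish time; keep every interval that doesn't clash with the previous kept one.
By end time: (0,6), (1,7), (7,8), (8,11), (9,12), (8,13), (9,14), (13,15), (22,23), (24,25).
Pick (0,6); next start ≥ 6 → (7,8); next start ≥ 8 → (8,11); next start ≥ 11 → (13,15); next start ≥ 15 → (22,23); next start ≥ 23 → (24,25).
Selected 6 meetings.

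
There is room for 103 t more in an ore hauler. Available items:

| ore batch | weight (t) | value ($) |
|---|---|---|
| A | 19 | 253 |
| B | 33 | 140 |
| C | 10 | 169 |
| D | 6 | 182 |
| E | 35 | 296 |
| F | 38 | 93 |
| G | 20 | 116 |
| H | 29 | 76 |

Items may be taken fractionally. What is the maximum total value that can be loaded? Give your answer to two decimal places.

Sort by value per unit weight and fill in that order.
Order: D (182/6=30.33) > C (169/10=16.90) > A (253/19=13.32) > E (296/35=8.46) > G (116/20=5.80) > B (140/33=4.24) > H (76/29=2.62) > F (93/38=2.45)
Fill: take D (6 @ 182) → take C (10 @ 169) → take A (19 @ 253) → take E (35 @ 296) → take G (20 @ 116) → take 13/33 of B → 55.15; 103/103 used.
Total value = 1071.15

1071.15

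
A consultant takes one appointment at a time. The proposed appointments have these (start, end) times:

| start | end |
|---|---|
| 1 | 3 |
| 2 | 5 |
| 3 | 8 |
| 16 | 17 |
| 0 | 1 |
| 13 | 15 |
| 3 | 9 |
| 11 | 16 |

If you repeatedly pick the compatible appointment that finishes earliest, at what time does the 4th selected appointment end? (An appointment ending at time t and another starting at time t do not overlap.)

15

Sorted by end: (0,1)  (1,3)  (2,5)  (3,8)  (3,9)  (13,15)  (11,16)  (16,17)
take (0,1); take (1,3); skip (2,5); take (3,8); take (13,15); take (16,17).
Selected: (0,1) (1,3) (3,8) (13,15) (16,17)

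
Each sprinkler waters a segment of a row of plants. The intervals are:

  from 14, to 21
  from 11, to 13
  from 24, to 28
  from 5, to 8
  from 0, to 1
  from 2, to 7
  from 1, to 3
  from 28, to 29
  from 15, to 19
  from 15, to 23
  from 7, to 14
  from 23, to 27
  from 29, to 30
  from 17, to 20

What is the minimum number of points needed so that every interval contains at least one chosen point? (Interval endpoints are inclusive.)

6

By right end: [0,1]  [1,3]  [2,7]  [5,8]  [11,13]  [7,14]  [15,19]  [17,20]  [14,21]  [15,23]  [23,27]  [24,28]  [28,29]  [29,30]
[0,1] uncovered → point at 1; [2,7] uncovered → point at 7; [11,13] uncovered → point at 13; [15,19] uncovered → point at 19; [23,27] uncovered → point at 27; [28,29] uncovered → point at 29.
Points: 1, 7, 13, 19, 27, 29 (6 total).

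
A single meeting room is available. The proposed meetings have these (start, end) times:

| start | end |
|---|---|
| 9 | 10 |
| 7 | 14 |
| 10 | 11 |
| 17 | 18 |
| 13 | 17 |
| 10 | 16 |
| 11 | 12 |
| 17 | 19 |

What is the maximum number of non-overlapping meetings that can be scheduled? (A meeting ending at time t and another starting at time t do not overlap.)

Order by finish time; keep every interval that doesn't clash with the previous kept one.
Sorted by end: (9,10)  (10,11)  (11,12)  (7,14)  (10,16)  (13,17)  (17,18)  (17,19)
take (9,10); take (10,11); take (11,12); skip (7,14); take (13,17); take (17,18).
Selected 5 meetings.

5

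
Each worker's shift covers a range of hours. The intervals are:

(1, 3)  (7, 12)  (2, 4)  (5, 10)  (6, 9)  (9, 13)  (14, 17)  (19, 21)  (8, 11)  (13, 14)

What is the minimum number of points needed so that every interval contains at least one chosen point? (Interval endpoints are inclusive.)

4

By right end: [1,3]  [2,4]  [6,9]  [5,10]  [8,11]  [7,12]  [9,13]  [13,14]  [14,17]  [19,21]
[1,3] uncovered → point at 3; [6,9] uncovered → point at 9; [13,14] uncovered → point at 14; [19,21] uncovered → point at 21.
Points: 3, 9, 14, 21 (4 total).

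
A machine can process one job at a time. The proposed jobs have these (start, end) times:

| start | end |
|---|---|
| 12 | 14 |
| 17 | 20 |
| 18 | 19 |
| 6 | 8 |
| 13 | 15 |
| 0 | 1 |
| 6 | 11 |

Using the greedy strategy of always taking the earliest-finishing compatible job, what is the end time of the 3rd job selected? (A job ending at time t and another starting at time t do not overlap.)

Greedy by earliest finish: after sorting by end time, pick each interval compatible with the last pick.
By end time: (0,1), (6,8), (6,11), (12,14), (13,15), (18,19), (17,20).
Pick (0,1); next start ≥ 1 → (6,8); next start ≥ 8 → (12,14); next start ≥ 14 → (18,19).
Selected: (0,1) (6,8) (12,14) (18,19)

14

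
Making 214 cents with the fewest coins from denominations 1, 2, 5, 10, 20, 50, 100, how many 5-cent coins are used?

214 = 2×100 + 1×10 + 2×2
Count of 5: 0

0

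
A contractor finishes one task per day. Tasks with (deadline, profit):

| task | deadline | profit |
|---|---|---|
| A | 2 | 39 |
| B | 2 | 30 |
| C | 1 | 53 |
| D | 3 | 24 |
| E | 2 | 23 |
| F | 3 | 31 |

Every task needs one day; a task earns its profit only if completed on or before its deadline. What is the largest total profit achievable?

123

Sort by profit descending; place each in the latest free slot ≤ its deadline.
Profit order: C=53 A=39 F=31 B=30 D=24 E=23
Assign: C→slot 1, A→slot 2, F→slot 3, B skipped, D skipped, E skipped.
Slots: [1:C] [2:A] [3:F]
Profit = 53 + 39 + 31 = 123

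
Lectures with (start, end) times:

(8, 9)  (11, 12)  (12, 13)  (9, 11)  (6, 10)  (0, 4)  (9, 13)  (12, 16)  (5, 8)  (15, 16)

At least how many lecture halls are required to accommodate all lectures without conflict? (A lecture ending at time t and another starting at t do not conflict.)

3

Count concurrent intervals with a sweep; the peak is the room count.
Events (time:±→running): 0:+→1 4:-→0 5:+→1 6:+→2 8:-→1 8:+→2 9:-→1 9:+→2 9:+→3 … peak 3.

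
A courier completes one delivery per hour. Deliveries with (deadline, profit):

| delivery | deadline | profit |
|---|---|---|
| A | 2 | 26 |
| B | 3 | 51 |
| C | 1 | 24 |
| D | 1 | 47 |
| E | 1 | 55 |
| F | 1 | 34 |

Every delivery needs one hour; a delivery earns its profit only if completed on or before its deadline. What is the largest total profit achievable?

Sort by profit descending; place each in the latest free slot ≤ its deadline.
By profit: E(d1,55), B(d3,51), D(d1,47), F(d1,34), A(d2,26), C(d1,24)
E→slot 1; B→slot 3; D skipped; F skipped; A→slot 2; C skipped.
Profit = 55 + 26 + 51 = 132

132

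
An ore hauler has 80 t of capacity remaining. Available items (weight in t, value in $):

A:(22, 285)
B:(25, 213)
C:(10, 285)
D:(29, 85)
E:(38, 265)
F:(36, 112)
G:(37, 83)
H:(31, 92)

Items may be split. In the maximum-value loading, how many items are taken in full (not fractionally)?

3

Sort by value per unit weight and fill in that order.
Ratios (sorted): C 28.50, A 12.95, B 8.52, E 6.97, F 3.11, H 2.97, D 2.93, G 2.24
take C (10 @ 285); take A (22 @ 285); take B (25 @ 213); take 23/38 of E → 160.39. Capacity used 80/80.
3 item(s) taken whole; one partial (take 23/38 of E).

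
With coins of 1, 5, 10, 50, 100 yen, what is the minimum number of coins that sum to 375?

Greedy: take as many of the largest coin as possible, then repeat with the remainder.
375 = 3×100 + 1×50 + 2×10 + 1×5
Total coins = 3 + 1 + 2 + 1 = 7

7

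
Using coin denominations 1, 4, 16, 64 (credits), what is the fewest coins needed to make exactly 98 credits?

98 − 1×64→34 − 2×16→2 − 2×1→0
Total coins = 1 + 2 + 2 = 5

5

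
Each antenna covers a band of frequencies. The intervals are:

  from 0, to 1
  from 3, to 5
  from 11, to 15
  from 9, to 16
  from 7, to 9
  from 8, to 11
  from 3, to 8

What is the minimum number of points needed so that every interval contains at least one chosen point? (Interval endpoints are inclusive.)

By right end: [0,1]  [3,5]  [3,8]  [7,9]  [8,11]  [11,15]  [9,16]
[0,1] uncovered → point at 1; [3,5] uncovered → point at 5; [7,9] uncovered → point at 9; [11,15] uncovered → point at 15.
Points: 1, 5, 9, 15 (4 total).

4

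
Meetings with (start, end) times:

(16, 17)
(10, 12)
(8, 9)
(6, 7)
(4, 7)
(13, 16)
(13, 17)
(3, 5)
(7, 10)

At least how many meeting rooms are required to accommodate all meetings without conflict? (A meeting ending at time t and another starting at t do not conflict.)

Events (time:±→running): 3:+→1 4:+→2 … peak 2.

2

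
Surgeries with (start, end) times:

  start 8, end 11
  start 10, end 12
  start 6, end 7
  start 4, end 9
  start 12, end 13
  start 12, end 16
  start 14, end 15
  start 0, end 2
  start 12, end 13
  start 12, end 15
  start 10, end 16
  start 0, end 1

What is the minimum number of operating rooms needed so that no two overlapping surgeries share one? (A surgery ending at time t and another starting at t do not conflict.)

5

Count concurrent intervals with a sweep; the peak is the room count.
starts: [0, 0, 4, 6, 8, 10, 10, 12, 12, 12, 12, 14]
ends:   [1, 2, 7, 9, 11, 12, 13, 13, 15, 15, 16, 16]
s0→1 s0→2 e1→1 e2→0 s4→1 s6→2 e7→1 s8→2 e9→1 s10→2 s10→3 e11→2 e12→1 s12→2 s12→3 s12→4 s12→5  — peak 5.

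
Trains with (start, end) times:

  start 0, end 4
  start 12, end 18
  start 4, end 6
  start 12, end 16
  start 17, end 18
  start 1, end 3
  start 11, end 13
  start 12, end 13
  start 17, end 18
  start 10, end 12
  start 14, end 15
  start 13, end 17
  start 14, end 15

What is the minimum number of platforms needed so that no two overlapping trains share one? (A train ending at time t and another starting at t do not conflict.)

starts: [0, 1, 4, 10, 11, 12, 12, 12, 13, 14, 14, 17, 17]
ends:   [3, 4, 6, 12, 13, 13, 15, 15, 16, 17, 18, 18, 18]
s0→1 s1→2 e3→1 e4→0 s4→1 e6→0 s10→1 s11→2 e12→1 s12→2 s12→3 s12→4 e13→3 e13→2 s13→3 s14→4 s14→5  — peak 5.

5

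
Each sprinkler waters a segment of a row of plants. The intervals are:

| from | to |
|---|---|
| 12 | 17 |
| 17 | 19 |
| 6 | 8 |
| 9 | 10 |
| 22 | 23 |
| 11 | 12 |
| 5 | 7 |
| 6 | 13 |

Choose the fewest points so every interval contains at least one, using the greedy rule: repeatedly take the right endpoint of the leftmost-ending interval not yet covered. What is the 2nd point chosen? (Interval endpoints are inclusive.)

10

By right end: [5,7]  [6,8]  [9,10]  [11,12]  [6,13]  [12,17]  [17,19]  [22,23]
[5,7] uncovered → point at 7; [9,10] uncovered → point at 10; [11,12] uncovered → point at 12; [17,19] uncovered → point at 19; [22,23] uncovered → point at 23.
Points: 7, 10, 12, 19, 23 (5 total).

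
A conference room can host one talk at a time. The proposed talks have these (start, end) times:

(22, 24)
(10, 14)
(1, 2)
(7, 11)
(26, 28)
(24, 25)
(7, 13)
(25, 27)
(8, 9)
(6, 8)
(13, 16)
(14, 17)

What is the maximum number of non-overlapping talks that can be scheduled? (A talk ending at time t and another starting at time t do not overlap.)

8

Sort by end time and greedily take each interval whose start is ≥ the last chosen end.
Sorted by end: (1,2)  (6,8)  (8,9)  (7,11)  (7,13)  (10,14)  (13,16)  (14,17)  (22,24)  (24,25)  (25,27)  (26,28)
take (1,2); take (6,8); take (8,9); skip (7,13); take (10,14); take (14,17); take (22,24); take (24,25); take (25,27); skip (26,28).
Selected 8 talks.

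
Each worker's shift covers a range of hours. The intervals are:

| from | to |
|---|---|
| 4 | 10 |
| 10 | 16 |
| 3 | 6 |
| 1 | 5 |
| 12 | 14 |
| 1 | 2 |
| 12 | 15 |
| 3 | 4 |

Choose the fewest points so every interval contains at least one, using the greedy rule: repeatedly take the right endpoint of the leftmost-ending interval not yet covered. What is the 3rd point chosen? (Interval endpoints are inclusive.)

Sort by right endpoint; whenever an interval is uncovered, place a point at its right end.
Sorted: [1,2] [3,4] [1,5] [3,6] [4,10] [12,14] [12,15] [10,16]
{[1,2]} hit by 2; {[3,4],[1,5],[3,6],[4,10]} hit by 4; {[12,14],[12,15],[10,16]} hit by 14.
Points: 2, 4, 14 (3 total).

14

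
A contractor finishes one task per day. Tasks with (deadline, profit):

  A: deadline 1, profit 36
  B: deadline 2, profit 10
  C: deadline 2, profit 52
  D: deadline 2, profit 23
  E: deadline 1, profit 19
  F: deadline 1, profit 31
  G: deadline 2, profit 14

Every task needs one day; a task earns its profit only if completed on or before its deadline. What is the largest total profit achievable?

88

Take jobs in profit order; each goes to the latest open slot no later than its deadline.
By profit: C(d2,52), A(d1,36), F(d1,31), D(d2,23), E(d1,19), G(d2,14), B(d2,10)
C→slot 2; A→slot 1; F skipped; D skipped; E skipped; G skipped; B skipped.
Profit = 36 + 52 = 88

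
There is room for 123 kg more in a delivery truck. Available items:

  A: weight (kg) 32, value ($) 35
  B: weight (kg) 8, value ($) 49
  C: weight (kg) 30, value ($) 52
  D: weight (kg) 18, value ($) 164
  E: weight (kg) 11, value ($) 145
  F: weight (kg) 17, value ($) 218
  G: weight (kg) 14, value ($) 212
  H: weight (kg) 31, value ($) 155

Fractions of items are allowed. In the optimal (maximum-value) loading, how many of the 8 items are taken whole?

Order: G (212/14=15.14) > E (145/11=13.18) > F (218/17=12.82) > D (164/18=9.11) > B (49/8=6.12) > H (155/31=5.00) > C (52/30=1.73) > A (35/32=1.09)
Fill: take G (14 @ 212) → take E (11 @ 145) → take F (17 @ 218) → take D (18 @ 164) → take B (8 @ 49) → take H (31 @ 155) → take 24/30 of C → 41.60; 123/123 used.
6 item(s) taken whole; one partial (take 24/30 of C).

6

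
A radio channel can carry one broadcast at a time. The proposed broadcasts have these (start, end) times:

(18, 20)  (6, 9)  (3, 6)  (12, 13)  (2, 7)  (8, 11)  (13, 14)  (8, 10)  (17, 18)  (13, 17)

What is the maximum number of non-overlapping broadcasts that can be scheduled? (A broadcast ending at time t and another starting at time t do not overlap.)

Greedy by earliest finish: after sorting by end time, pick each interval compatible with the last pick.
Sorted by end: (3,6)  (2,7)  (6,9)  (8,10)  (8,11)  (12,13)  (13,14)  (13,17)  (17,18)  (18,20)
take (3,6); skip (2,7); take (6,9); skip (8,11); take (12,13); take (13,14); skip (13,17); take (17,18); take (18,20).
Selected 6 broadcasts.

6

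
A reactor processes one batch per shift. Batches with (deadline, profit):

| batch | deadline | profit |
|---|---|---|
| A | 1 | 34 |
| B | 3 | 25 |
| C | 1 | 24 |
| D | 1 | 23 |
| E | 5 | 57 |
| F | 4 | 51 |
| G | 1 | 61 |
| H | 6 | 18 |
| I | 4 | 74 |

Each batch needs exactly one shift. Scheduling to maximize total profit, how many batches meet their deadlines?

6

Take jobs in profit order; each goes to the latest open slot no later than its deadline.
By profit: I(d4,74), G(d1,61), E(d5,57), F(d4,51), A(d1,34), B(d3,25), C(d1,24), D(d1,23), H(d6,18)
I→slot 4; G→slot 1; E→slot 5; F→slot 3; A skipped; B→slot 2; C skipped; D skipped; H→slot 6.
6 of 9 scheduled.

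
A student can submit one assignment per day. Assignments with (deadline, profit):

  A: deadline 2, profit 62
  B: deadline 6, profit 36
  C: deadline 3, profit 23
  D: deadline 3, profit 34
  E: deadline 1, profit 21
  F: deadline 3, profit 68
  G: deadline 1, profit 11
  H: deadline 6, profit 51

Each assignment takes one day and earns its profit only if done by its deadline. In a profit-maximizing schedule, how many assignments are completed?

By profit: F(d3,68), A(d2,62), H(d6,51), B(d6,36), D(d3,34), C(d3,23), E(d1,21), G(d1,11)
F→slot 3; A→slot 2; H→slot 6; B→slot 5; D→slot 1; C skipped; E skipped; G skipped.
5 of 8 scheduled.

5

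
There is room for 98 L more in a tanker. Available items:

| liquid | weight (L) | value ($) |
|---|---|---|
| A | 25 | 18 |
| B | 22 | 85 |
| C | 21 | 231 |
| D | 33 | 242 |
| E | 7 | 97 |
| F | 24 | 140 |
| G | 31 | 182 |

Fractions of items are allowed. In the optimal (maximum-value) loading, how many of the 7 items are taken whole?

Sort by value per unit weight and fill in that order.
Ratios (sorted): E 13.86, C 11.00, D 7.33, G 5.87, F 5.83, B 3.86, A 0.72
take E (7 @ 97); take C (21 @ 231); take D (33 @ 242); take G (31 @ 182); take 6/24 of F → 35.00. Capacity used 98/98.
4 item(s) taken whole; one partial (take 6/24 of F).

4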